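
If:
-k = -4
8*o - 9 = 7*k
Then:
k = 4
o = 37/8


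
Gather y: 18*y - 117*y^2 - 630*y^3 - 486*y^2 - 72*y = -630*y^3 - 603*y^2 - 54*y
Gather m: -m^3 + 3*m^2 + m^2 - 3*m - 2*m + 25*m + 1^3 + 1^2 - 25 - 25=-m^3 + 4*m^2 + 20*m - 48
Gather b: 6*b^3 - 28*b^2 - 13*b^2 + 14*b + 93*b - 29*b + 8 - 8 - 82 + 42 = 6*b^3 - 41*b^2 + 78*b - 40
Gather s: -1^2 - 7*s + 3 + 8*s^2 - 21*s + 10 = 8*s^2 - 28*s + 12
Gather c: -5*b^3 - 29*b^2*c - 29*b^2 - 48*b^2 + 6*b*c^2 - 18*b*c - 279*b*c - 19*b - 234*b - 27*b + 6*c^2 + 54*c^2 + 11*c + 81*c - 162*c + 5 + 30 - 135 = -5*b^3 - 77*b^2 - 280*b + c^2*(6*b + 60) + c*(-29*b^2 - 297*b - 70) - 100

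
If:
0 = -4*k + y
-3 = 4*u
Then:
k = y/4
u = -3/4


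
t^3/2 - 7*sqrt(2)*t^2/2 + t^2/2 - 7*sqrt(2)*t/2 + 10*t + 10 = (t/2 + 1/2)*(t - 5*sqrt(2))*(t - 2*sqrt(2))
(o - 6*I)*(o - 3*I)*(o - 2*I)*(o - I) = o^4 - 12*I*o^3 - 47*o^2 + 72*I*o + 36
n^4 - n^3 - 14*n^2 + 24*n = n*(n - 3)*(n - 2)*(n + 4)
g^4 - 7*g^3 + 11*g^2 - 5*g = g*(g - 5)*(g - 1)^2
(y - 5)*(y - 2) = y^2 - 7*y + 10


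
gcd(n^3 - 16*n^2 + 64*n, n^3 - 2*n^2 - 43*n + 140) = 1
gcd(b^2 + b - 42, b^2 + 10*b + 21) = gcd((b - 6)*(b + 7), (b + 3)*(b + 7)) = b + 7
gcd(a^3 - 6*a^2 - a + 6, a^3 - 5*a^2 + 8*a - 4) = a - 1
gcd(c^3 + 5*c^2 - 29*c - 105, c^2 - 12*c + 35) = c - 5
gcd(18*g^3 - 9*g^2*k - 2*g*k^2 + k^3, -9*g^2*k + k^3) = 9*g^2 - k^2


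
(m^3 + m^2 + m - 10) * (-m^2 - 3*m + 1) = -m^5 - 4*m^4 - 3*m^3 + 8*m^2 + 31*m - 10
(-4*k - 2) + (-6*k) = -10*k - 2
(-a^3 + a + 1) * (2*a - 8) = -2*a^4 + 8*a^3 + 2*a^2 - 6*a - 8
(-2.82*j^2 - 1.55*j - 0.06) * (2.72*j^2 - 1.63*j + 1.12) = -7.6704*j^4 + 0.380599999999999*j^3 - 0.7951*j^2 - 1.6382*j - 0.0672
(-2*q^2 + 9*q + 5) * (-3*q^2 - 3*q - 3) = 6*q^4 - 21*q^3 - 36*q^2 - 42*q - 15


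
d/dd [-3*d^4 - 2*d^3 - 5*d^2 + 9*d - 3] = -12*d^3 - 6*d^2 - 10*d + 9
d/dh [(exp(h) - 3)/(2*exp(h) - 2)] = 1/(4*sinh(h/2)^2)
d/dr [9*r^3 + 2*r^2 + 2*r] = 27*r^2 + 4*r + 2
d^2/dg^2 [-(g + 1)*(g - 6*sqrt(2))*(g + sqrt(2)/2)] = -6*g - 2 + 11*sqrt(2)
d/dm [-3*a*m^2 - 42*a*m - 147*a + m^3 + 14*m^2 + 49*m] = -6*a*m - 42*a + 3*m^2 + 28*m + 49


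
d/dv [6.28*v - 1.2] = 6.28000000000000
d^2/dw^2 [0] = 0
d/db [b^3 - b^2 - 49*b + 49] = 3*b^2 - 2*b - 49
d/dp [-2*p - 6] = -2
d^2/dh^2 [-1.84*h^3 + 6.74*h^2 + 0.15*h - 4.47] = 13.48 - 11.04*h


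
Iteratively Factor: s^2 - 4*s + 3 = (s - 3)*(s - 1)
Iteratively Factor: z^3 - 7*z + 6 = (z - 2)*(z^2 + 2*z - 3) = (z - 2)*(z - 1)*(z + 3)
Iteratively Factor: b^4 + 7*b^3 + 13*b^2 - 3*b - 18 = (b + 3)*(b^3 + 4*b^2 + b - 6) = (b - 1)*(b + 3)*(b^2 + 5*b + 6) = (b - 1)*(b + 3)^2*(b + 2)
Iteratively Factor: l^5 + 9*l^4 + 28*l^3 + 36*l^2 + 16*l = (l)*(l^4 + 9*l^3 + 28*l^2 + 36*l + 16) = l*(l + 2)*(l^3 + 7*l^2 + 14*l + 8) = l*(l + 2)^2*(l^2 + 5*l + 4) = l*(l + 1)*(l + 2)^2*(l + 4)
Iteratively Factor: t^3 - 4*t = (t + 2)*(t^2 - 2*t) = (t - 2)*(t + 2)*(t)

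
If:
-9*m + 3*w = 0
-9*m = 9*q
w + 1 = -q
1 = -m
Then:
No Solution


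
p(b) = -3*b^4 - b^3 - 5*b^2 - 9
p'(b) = -12*b^3 - 3*b^2 - 10*b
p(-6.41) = -5015.76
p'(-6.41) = 3101.33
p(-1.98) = -66.95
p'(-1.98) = 101.19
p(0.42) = -10.05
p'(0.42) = -5.62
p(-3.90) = -719.76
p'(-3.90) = 705.20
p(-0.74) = -12.23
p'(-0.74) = 10.62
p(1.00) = -18.00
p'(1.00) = -25.00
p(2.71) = -227.43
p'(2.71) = -287.96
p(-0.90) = -14.29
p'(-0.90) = 15.32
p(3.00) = -324.00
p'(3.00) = -381.00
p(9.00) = -20826.00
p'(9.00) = -9081.00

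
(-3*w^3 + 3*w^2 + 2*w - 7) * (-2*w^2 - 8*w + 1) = 6*w^5 + 18*w^4 - 31*w^3 + w^2 + 58*w - 7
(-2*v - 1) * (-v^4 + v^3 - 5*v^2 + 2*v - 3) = 2*v^5 - v^4 + 9*v^3 + v^2 + 4*v + 3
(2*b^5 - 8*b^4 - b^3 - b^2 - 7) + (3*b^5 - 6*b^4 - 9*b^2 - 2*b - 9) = 5*b^5 - 14*b^4 - b^3 - 10*b^2 - 2*b - 16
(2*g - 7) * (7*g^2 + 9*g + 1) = 14*g^3 - 31*g^2 - 61*g - 7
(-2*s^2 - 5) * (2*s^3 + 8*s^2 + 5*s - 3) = -4*s^5 - 16*s^4 - 20*s^3 - 34*s^2 - 25*s + 15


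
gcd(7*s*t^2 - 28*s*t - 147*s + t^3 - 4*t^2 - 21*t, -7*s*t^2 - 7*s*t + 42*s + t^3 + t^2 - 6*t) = t + 3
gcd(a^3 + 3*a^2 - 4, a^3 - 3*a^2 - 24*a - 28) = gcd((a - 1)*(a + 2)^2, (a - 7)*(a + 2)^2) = a^2 + 4*a + 4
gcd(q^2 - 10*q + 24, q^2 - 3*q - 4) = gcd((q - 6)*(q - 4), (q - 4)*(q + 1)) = q - 4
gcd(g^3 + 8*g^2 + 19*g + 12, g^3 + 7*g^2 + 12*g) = g^2 + 7*g + 12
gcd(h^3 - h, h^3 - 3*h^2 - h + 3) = h^2 - 1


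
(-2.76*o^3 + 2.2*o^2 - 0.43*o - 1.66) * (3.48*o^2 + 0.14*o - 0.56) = -9.6048*o^5 + 7.2696*o^4 + 0.3572*o^3 - 7.069*o^2 + 0.00839999999999999*o + 0.9296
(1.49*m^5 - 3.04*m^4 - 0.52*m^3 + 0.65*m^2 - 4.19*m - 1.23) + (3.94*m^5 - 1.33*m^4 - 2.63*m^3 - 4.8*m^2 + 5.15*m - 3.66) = 5.43*m^5 - 4.37*m^4 - 3.15*m^3 - 4.15*m^2 + 0.96*m - 4.89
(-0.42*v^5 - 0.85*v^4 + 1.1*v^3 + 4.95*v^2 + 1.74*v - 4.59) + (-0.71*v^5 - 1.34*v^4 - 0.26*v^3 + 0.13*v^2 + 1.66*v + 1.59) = -1.13*v^5 - 2.19*v^4 + 0.84*v^3 + 5.08*v^2 + 3.4*v - 3.0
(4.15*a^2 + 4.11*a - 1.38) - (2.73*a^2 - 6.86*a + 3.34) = 1.42*a^2 + 10.97*a - 4.72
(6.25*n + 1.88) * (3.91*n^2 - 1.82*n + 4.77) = 24.4375*n^3 - 4.0242*n^2 + 26.3909*n + 8.9676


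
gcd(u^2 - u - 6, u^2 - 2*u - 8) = u + 2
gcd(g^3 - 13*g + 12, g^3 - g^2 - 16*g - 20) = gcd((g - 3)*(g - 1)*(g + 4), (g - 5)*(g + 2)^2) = 1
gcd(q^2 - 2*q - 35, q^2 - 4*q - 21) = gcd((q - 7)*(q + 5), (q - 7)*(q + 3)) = q - 7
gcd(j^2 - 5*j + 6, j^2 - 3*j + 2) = j - 2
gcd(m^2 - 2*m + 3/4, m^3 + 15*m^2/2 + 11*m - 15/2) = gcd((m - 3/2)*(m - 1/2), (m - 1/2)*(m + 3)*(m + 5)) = m - 1/2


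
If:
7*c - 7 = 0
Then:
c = 1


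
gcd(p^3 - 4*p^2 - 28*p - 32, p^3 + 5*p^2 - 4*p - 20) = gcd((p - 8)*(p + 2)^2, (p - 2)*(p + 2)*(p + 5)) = p + 2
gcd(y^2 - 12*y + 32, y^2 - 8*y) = y - 8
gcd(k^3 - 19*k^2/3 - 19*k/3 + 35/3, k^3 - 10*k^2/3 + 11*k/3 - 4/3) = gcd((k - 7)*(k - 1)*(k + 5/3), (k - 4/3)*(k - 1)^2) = k - 1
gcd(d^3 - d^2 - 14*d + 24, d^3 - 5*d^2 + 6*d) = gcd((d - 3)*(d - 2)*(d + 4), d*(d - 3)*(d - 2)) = d^2 - 5*d + 6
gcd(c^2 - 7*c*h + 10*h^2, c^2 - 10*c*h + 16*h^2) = c - 2*h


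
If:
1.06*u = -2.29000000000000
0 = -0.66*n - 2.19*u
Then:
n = 7.17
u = -2.16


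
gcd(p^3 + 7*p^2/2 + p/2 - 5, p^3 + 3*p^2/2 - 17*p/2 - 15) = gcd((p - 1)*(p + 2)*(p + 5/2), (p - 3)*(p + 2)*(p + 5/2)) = p^2 + 9*p/2 + 5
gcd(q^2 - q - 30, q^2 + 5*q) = q + 5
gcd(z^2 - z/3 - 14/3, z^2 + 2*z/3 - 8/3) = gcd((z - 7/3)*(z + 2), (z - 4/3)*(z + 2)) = z + 2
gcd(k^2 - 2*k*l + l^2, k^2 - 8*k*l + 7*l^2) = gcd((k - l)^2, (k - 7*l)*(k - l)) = k - l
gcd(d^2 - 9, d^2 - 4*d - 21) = d + 3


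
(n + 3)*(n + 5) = n^2 + 8*n + 15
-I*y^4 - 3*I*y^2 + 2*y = y*(y - 2*I)*(y + I)*(-I*y + 1)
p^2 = p^2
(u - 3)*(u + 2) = u^2 - u - 6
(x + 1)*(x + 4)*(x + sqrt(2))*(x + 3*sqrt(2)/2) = x^4 + 5*sqrt(2)*x^3/2 + 5*x^3 + 7*x^2 + 25*sqrt(2)*x^2/2 + 10*sqrt(2)*x + 15*x + 12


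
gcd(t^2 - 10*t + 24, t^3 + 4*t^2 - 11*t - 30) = 1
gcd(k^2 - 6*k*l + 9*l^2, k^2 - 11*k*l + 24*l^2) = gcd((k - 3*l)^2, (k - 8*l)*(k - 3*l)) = k - 3*l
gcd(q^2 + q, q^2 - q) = q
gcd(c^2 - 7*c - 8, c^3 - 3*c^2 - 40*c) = c - 8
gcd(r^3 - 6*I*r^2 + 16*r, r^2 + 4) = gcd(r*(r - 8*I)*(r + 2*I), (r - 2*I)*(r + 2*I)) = r + 2*I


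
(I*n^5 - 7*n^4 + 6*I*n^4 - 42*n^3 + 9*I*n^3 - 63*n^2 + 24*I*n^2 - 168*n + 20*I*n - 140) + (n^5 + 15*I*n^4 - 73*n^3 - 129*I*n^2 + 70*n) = n^5 + I*n^5 - 7*n^4 + 21*I*n^4 - 115*n^3 + 9*I*n^3 - 63*n^2 - 105*I*n^2 - 98*n + 20*I*n - 140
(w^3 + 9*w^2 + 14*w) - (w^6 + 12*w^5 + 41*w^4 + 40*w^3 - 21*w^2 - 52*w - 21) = -w^6 - 12*w^5 - 41*w^4 - 39*w^3 + 30*w^2 + 66*w + 21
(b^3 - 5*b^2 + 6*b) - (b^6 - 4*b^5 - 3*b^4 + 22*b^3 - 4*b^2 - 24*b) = -b^6 + 4*b^5 + 3*b^4 - 21*b^3 - b^2 + 30*b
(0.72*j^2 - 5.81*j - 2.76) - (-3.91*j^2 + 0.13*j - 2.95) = 4.63*j^2 - 5.94*j + 0.19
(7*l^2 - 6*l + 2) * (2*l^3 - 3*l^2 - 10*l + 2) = 14*l^5 - 33*l^4 - 48*l^3 + 68*l^2 - 32*l + 4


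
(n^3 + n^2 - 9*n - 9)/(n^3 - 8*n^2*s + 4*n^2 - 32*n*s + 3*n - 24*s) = (3 - n)/(-n + 8*s)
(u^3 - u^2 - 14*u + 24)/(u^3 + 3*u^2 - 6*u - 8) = (u - 3)/(u + 1)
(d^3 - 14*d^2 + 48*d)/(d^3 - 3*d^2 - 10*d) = (-d^2 + 14*d - 48)/(-d^2 + 3*d + 10)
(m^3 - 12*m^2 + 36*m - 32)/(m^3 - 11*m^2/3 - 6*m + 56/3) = 3*(m^2 - 10*m + 16)/(3*m^2 - 5*m - 28)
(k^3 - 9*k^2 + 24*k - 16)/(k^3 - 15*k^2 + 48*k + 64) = (k^3 - 9*k^2 + 24*k - 16)/(k^3 - 15*k^2 + 48*k + 64)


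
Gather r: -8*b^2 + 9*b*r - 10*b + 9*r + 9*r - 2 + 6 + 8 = -8*b^2 - 10*b + r*(9*b + 18) + 12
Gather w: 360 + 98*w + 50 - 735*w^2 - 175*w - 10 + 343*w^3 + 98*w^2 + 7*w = 343*w^3 - 637*w^2 - 70*w + 400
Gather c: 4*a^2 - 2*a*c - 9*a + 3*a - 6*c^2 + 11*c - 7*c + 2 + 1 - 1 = 4*a^2 - 6*a - 6*c^2 + c*(4 - 2*a) + 2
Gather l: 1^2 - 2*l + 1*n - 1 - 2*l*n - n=l*(-2*n - 2)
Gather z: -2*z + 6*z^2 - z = 6*z^2 - 3*z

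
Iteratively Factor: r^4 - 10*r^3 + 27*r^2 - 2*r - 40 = (r - 2)*(r^3 - 8*r^2 + 11*r + 20) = (r - 2)*(r + 1)*(r^2 - 9*r + 20) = (r - 5)*(r - 2)*(r + 1)*(r - 4)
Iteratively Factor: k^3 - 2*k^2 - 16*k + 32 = (k - 4)*(k^2 + 2*k - 8) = (k - 4)*(k + 4)*(k - 2)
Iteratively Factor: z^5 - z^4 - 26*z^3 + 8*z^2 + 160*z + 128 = (z - 4)*(z^4 + 3*z^3 - 14*z^2 - 48*z - 32) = (z - 4)*(z + 2)*(z^3 + z^2 - 16*z - 16) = (z - 4)^2*(z + 2)*(z^2 + 5*z + 4) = (z - 4)^2*(z + 1)*(z + 2)*(z + 4)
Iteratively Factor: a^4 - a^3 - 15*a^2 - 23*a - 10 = (a + 1)*(a^3 - 2*a^2 - 13*a - 10) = (a + 1)*(a + 2)*(a^2 - 4*a - 5) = (a + 1)^2*(a + 2)*(a - 5)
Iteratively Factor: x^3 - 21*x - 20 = (x - 5)*(x^2 + 5*x + 4) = (x - 5)*(x + 4)*(x + 1)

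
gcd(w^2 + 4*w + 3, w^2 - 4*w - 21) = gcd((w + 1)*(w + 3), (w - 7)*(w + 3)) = w + 3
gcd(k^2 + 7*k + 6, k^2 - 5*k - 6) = k + 1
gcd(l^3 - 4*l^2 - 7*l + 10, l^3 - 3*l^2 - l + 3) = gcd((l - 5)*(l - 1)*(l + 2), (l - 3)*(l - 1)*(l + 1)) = l - 1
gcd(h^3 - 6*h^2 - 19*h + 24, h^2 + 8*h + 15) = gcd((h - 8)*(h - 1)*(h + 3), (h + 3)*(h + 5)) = h + 3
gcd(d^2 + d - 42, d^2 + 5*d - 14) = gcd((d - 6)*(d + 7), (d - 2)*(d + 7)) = d + 7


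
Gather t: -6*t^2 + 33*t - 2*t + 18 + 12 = -6*t^2 + 31*t + 30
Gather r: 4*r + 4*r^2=4*r^2 + 4*r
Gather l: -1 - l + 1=-l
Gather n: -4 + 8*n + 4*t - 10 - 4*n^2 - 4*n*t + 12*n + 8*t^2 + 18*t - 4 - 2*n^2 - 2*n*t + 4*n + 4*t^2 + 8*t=-6*n^2 + n*(24 - 6*t) + 12*t^2 + 30*t - 18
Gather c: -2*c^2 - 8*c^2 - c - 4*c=-10*c^2 - 5*c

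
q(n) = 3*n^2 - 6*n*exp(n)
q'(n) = -6*n*exp(n) + 6*n - 6*exp(n)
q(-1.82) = 11.71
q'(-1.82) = -10.12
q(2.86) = -275.10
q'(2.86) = -387.25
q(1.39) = -27.69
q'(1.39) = -49.23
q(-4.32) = 56.33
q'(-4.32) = -25.66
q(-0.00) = 0.00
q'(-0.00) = -6.00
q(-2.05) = 14.19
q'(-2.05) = -11.49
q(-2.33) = 17.65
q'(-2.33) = -13.20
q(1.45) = -30.78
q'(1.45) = -53.97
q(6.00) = -14415.44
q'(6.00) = -16908.01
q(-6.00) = 108.09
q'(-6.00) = -35.93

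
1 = 1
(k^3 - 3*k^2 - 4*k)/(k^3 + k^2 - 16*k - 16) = k/(k + 4)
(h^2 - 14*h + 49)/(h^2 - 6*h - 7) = (h - 7)/(h + 1)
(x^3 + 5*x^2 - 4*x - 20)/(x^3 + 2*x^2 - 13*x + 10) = (x + 2)/(x - 1)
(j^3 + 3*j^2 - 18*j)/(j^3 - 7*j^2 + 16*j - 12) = j*(j + 6)/(j^2 - 4*j + 4)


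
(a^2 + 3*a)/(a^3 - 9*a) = 1/(a - 3)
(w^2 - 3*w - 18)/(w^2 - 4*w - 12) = (w + 3)/(w + 2)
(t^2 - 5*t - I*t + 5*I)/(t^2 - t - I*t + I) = (t - 5)/(t - 1)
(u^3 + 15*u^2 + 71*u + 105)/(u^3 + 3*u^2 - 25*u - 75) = (u + 7)/(u - 5)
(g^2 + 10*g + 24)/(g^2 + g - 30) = (g + 4)/(g - 5)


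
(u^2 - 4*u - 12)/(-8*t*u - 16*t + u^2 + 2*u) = (6 - u)/(8*t - u)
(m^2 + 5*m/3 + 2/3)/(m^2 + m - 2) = (m^2 + 5*m/3 + 2/3)/(m^2 + m - 2)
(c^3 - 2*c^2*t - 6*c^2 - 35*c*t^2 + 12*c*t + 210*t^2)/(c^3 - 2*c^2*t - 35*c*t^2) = (c - 6)/c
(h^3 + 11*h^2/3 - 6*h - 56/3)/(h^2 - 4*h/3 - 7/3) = (h^2 + 6*h + 8)/(h + 1)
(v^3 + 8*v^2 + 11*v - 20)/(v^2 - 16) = (v^2 + 4*v - 5)/(v - 4)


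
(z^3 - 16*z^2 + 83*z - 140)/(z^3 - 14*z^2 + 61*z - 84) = (z - 5)/(z - 3)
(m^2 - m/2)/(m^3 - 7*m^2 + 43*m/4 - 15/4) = 2*m/(2*m^2 - 13*m + 15)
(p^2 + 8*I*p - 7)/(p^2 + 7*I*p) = (p + I)/p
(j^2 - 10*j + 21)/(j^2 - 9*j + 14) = (j - 3)/(j - 2)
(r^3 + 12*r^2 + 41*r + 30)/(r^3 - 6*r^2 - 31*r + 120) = (r^2 + 7*r + 6)/(r^2 - 11*r + 24)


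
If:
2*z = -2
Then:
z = -1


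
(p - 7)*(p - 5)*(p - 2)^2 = p^4 - 16*p^3 + 87*p^2 - 188*p + 140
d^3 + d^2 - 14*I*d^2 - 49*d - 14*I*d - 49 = (d + 1)*(d - 7*I)^2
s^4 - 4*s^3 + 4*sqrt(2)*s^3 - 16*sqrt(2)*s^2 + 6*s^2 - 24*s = s*(s - 4)*(s + sqrt(2))*(s + 3*sqrt(2))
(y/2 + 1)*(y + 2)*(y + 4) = y^3/2 + 4*y^2 + 10*y + 8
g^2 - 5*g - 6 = (g - 6)*(g + 1)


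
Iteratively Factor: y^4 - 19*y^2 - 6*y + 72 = (y + 3)*(y^3 - 3*y^2 - 10*y + 24) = (y - 2)*(y + 3)*(y^2 - y - 12) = (y - 4)*(y - 2)*(y + 3)*(y + 3)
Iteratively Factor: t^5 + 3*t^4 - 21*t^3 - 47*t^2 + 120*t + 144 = (t + 4)*(t^4 - t^3 - 17*t^2 + 21*t + 36) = (t - 3)*(t + 4)*(t^3 + 2*t^2 - 11*t - 12) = (t - 3)^2*(t + 4)*(t^2 + 5*t + 4) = (t - 3)^2*(t + 1)*(t + 4)*(t + 4)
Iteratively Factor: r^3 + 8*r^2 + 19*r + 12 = (r + 4)*(r^2 + 4*r + 3) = (r + 1)*(r + 4)*(r + 3)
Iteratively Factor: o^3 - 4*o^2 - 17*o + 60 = (o + 4)*(o^2 - 8*o + 15) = (o - 3)*(o + 4)*(o - 5)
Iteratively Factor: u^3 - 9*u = (u + 3)*(u^2 - 3*u) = (u - 3)*(u + 3)*(u)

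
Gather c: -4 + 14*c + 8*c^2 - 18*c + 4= 8*c^2 - 4*c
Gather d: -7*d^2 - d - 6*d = -7*d^2 - 7*d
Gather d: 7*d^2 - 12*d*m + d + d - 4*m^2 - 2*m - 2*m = 7*d^2 + d*(2 - 12*m) - 4*m^2 - 4*m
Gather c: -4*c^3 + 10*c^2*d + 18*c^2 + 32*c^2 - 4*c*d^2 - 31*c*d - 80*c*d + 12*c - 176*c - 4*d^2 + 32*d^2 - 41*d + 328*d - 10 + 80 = -4*c^3 + c^2*(10*d + 50) + c*(-4*d^2 - 111*d - 164) + 28*d^2 + 287*d + 70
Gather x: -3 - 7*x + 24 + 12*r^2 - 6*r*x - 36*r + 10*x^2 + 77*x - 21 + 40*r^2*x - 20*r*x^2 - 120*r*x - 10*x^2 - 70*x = 12*r^2 - 20*r*x^2 - 36*r + x*(40*r^2 - 126*r)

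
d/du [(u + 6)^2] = 2*u + 12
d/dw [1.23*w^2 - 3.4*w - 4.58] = 2.46*w - 3.4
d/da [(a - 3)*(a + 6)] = 2*a + 3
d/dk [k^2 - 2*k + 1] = 2*k - 2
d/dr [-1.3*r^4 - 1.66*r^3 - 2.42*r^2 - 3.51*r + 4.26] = -5.2*r^3 - 4.98*r^2 - 4.84*r - 3.51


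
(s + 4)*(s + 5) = s^2 + 9*s + 20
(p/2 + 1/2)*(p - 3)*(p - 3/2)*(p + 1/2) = p^4/2 - 3*p^3/2 - 7*p^2/8 + 9*p/4 + 9/8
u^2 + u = u*(u + 1)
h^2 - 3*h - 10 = (h - 5)*(h + 2)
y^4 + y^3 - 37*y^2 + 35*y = y*(y - 5)*(y - 1)*(y + 7)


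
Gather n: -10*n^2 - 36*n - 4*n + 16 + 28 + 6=-10*n^2 - 40*n + 50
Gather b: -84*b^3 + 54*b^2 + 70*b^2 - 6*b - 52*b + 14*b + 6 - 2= -84*b^3 + 124*b^2 - 44*b + 4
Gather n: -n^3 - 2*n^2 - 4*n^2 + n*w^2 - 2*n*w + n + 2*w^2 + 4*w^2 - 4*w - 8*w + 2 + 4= -n^3 - 6*n^2 + n*(w^2 - 2*w + 1) + 6*w^2 - 12*w + 6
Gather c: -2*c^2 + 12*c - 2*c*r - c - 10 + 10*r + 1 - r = -2*c^2 + c*(11 - 2*r) + 9*r - 9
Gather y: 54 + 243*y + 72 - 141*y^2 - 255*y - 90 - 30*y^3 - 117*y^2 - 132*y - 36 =-30*y^3 - 258*y^2 - 144*y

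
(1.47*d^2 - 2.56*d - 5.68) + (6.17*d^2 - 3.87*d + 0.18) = 7.64*d^2 - 6.43*d - 5.5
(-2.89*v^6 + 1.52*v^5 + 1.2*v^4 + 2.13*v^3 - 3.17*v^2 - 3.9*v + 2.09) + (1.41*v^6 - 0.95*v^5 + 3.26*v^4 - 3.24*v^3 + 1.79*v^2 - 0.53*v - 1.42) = -1.48*v^6 + 0.57*v^5 + 4.46*v^4 - 1.11*v^3 - 1.38*v^2 - 4.43*v + 0.67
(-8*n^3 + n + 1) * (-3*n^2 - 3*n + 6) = 24*n^5 + 24*n^4 - 51*n^3 - 6*n^2 + 3*n + 6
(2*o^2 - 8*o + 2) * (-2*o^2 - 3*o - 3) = -4*o^4 + 10*o^3 + 14*o^2 + 18*o - 6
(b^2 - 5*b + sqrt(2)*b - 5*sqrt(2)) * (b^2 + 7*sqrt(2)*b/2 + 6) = b^4 - 5*b^3 + 9*sqrt(2)*b^3/2 - 45*sqrt(2)*b^2/2 + 13*b^2 - 65*b + 6*sqrt(2)*b - 30*sqrt(2)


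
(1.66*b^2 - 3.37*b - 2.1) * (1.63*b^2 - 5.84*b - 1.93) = 2.7058*b^4 - 15.1875*b^3 + 13.054*b^2 + 18.7681*b + 4.053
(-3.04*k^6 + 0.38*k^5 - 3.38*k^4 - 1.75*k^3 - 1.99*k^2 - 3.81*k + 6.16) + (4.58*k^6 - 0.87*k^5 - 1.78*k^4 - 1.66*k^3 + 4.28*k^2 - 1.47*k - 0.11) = 1.54*k^6 - 0.49*k^5 - 5.16*k^4 - 3.41*k^3 + 2.29*k^2 - 5.28*k + 6.05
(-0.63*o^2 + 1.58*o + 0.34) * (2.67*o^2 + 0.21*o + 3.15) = -1.6821*o^4 + 4.0863*o^3 - 0.7449*o^2 + 5.0484*o + 1.071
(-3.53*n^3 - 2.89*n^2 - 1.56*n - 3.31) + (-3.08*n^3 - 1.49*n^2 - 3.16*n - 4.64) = -6.61*n^3 - 4.38*n^2 - 4.72*n - 7.95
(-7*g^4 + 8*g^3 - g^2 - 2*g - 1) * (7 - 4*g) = 28*g^5 - 81*g^4 + 60*g^3 + g^2 - 10*g - 7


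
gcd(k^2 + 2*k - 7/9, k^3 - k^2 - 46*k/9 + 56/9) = k + 7/3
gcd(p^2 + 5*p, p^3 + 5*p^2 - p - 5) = p + 5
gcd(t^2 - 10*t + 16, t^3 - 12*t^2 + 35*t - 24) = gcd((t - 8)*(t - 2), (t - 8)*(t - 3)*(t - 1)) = t - 8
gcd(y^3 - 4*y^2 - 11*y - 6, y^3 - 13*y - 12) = y + 1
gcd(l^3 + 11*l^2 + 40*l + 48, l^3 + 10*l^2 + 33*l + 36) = l^2 + 7*l + 12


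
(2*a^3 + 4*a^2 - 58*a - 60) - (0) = 2*a^3 + 4*a^2 - 58*a - 60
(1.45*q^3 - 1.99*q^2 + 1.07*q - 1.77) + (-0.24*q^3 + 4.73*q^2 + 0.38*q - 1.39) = 1.21*q^3 + 2.74*q^2 + 1.45*q - 3.16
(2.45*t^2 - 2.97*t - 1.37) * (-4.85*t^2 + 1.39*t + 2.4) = -11.8825*t^4 + 17.81*t^3 + 8.3962*t^2 - 9.0323*t - 3.288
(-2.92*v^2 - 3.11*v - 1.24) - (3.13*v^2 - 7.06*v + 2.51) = -6.05*v^2 + 3.95*v - 3.75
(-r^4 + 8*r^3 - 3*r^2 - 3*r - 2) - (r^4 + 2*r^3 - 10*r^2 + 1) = -2*r^4 + 6*r^3 + 7*r^2 - 3*r - 3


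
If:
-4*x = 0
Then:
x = 0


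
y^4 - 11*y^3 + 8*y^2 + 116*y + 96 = (y - 8)*(y - 6)*(y + 1)*(y + 2)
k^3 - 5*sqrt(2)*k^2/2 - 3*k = k*(k - 3*sqrt(2))*(k + sqrt(2)/2)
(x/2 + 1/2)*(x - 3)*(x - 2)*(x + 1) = x^4/2 - 3*x^3/2 - 3*x^2/2 + 7*x/2 + 3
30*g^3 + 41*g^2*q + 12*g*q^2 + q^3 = (g + q)*(5*g + q)*(6*g + q)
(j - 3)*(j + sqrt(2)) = j^2 - 3*j + sqrt(2)*j - 3*sqrt(2)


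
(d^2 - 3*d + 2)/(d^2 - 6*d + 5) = (d - 2)/(d - 5)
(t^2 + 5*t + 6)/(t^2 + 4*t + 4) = (t + 3)/(t + 2)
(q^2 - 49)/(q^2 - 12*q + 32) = (q^2 - 49)/(q^2 - 12*q + 32)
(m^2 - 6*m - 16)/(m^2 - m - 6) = (m - 8)/(m - 3)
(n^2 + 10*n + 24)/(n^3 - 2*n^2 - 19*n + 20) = (n + 6)/(n^2 - 6*n + 5)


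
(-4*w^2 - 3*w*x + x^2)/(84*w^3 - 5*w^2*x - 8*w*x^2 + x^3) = (w + x)/(-21*w^2 - 4*w*x + x^2)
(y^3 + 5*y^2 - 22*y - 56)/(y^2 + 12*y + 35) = (y^2 - 2*y - 8)/(y + 5)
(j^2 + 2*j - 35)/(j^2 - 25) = (j + 7)/(j + 5)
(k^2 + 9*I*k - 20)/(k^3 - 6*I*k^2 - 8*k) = (-k^2 - 9*I*k + 20)/(k*(-k^2 + 6*I*k + 8))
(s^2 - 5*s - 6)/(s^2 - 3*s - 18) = (s + 1)/(s + 3)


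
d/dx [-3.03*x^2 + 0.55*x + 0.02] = 0.55 - 6.06*x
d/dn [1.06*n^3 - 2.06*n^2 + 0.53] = n*(3.18*n - 4.12)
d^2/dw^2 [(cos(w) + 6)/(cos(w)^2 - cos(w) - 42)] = (sin(w)^2 - 7*cos(w) + 1)/(cos(w) - 7)^3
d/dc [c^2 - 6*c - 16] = 2*c - 6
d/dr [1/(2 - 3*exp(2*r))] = 6*exp(2*r)/(3*exp(2*r) - 2)^2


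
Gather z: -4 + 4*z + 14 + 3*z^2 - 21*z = 3*z^2 - 17*z + 10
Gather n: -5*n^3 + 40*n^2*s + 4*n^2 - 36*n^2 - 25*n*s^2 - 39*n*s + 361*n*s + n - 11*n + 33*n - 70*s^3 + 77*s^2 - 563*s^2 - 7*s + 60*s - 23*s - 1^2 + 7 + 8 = -5*n^3 + n^2*(40*s - 32) + n*(-25*s^2 + 322*s + 23) - 70*s^3 - 486*s^2 + 30*s + 14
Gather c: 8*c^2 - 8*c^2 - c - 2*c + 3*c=0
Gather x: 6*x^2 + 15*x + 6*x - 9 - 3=6*x^2 + 21*x - 12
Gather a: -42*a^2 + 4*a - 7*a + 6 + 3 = -42*a^2 - 3*a + 9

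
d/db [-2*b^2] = -4*b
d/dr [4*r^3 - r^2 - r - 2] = 12*r^2 - 2*r - 1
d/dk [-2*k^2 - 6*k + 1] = -4*k - 6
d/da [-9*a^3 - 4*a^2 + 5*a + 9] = -27*a^2 - 8*a + 5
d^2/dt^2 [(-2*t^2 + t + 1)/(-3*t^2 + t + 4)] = 2*(-3*t^3 + 45*t^2 - 27*t + 23)/(27*t^6 - 27*t^5 - 99*t^4 + 71*t^3 + 132*t^2 - 48*t - 64)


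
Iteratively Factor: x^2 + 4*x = (x)*(x + 4)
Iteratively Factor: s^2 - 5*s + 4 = (s - 4)*(s - 1)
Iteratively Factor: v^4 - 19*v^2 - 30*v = (v + 3)*(v^3 - 3*v^2 - 10*v) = v*(v + 3)*(v^2 - 3*v - 10) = v*(v - 5)*(v + 3)*(v + 2)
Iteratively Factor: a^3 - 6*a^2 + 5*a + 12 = (a - 3)*(a^2 - 3*a - 4) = (a - 4)*(a - 3)*(a + 1)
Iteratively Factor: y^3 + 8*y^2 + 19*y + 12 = (y + 4)*(y^2 + 4*y + 3) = (y + 3)*(y + 4)*(y + 1)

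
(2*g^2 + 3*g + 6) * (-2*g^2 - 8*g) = -4*g^4 - 22*g^3 - 36*g^2 - 48*g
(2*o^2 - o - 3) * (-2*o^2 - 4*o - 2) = -4*o^4 - 6*o^3 + 6*o^2 + 14*o + 6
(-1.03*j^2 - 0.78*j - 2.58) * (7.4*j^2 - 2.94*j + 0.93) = -7.622*j^4 - 2.7438*j^3 - 17.7567*j^2 + 6.8598*j - 2.3994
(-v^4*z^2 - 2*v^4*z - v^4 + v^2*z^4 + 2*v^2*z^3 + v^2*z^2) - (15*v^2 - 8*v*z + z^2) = -v^4*z^2 - 2*v^4*z - v^4 + v^2*z^4 + 2*v^2*z^3 + v^2*z^2 - 15*v^2 + 8*v*z - z^2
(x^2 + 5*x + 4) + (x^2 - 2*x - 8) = 2*x^2 + 3*x - 4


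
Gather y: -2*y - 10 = -2*y - 10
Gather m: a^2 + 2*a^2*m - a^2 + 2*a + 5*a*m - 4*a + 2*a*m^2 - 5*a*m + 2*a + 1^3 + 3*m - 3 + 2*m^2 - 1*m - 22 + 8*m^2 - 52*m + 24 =m^2*(2*a + 10) + m*(2*a^2 - 50)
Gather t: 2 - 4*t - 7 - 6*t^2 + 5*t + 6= -6*t^2 + t + 1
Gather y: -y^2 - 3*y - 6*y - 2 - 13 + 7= -y^2 - 9*y - 8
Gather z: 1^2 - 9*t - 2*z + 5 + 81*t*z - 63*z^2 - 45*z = -9*t - 63*z^2 + z*(81*t - 47) + 6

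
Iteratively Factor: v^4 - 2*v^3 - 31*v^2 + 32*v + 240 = (v + 3)*(v^3 - 5*v^2 - 16*v + 80) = (v - 5)*(v + 3)*(v^2 - 16) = (v - 5)*(v - 4)*(v + 3)*(v + 4)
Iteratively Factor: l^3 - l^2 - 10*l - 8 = (l + 2)*(l^2 - 3*l - 4) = (l + 1)*(l + 2)*(l - 4)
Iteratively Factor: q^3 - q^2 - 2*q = (q + 1)*(q^2 - 2*q) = q*(q + 1)*(q - 2)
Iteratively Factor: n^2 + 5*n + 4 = (n + 1)*(n + 4)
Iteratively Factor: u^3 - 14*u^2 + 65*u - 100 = (u - 5)*(u^2 - 9*u + 20) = (u - 5)*(u - 4)*(u - 5)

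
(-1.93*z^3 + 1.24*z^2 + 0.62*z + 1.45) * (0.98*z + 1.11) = -1.8914*z^4 - 0.9271*z^3 + 1.984*z^2 + 2.1092*z + 1.6095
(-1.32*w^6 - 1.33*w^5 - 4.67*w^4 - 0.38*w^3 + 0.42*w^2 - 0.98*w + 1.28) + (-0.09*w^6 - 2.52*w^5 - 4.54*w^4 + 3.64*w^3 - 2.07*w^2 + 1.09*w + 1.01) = -1.41*w^6 - 3.85*w^5 - 9.21*w^4 + 3.26*w^3 - 1.65*w^2 + 0.11*w + 2.29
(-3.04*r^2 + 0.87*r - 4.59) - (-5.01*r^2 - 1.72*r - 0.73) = 1.97*r^2 + 2.59*r - 3.86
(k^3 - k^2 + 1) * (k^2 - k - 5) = k^5 - 2*k^4 - 4*k^3 + 6*k^2 - k - 5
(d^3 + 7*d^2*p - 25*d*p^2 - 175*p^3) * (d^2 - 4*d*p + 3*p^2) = d^5 + 3*d^4*p - 50*d^3*p^2 - 54*d^2*p^3 + 625*d*p^4 - 525*p^5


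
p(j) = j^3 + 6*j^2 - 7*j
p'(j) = 3*j^2 + 12*j - 7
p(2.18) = 23.61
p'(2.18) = 33.42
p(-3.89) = 59.16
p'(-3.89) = -8.28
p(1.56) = 7.48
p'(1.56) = 19.02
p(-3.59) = 56.19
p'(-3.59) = -11.42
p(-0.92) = 10.74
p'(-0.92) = -15.50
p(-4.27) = 61.43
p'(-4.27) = -3.54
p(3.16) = 69.35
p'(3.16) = 60.88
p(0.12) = -0.75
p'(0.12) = -5.52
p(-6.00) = 42.00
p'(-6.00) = 29.00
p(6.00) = 390.00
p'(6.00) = 173.00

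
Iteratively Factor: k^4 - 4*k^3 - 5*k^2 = (k)*(k^3 - 4*k^2 - 5*k) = k*(k - 5)*(k^2 + k) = k*(k - 5)*(k + 1)*(k)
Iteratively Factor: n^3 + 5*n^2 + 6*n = (n + 2)*(n^2 + 3*n) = n*(n + 2)*(n + 3)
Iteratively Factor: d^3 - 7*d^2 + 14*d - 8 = (d - 4)*(d^2 - 3*d + 2) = (d - 4)*(d - 2)*(d - 1)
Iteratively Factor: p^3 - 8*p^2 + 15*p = (p)*(p^2 - 8*p + 15) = p*(p - 3)*(p - 5)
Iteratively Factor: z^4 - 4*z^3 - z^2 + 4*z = (z + 1)*(z^3 - 5*z^2 + 4*z) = (z - 4)*(z + 1)*(z^2 - z) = z*(z - 4)*(z + 1)*(z - 1)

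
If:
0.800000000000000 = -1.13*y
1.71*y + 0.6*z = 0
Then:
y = -0.71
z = 2.02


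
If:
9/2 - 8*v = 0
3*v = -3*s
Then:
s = -9/16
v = 9/16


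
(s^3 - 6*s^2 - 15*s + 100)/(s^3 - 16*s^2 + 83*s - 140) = (s^2 - s - 20)/(s^2 - 11*s + 28)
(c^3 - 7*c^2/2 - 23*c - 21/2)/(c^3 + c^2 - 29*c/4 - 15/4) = 2*(c - 7)/(2*c - 5)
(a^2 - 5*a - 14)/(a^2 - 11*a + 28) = (a + 2)/(a - 4)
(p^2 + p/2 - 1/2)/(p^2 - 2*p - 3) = (p - 1/2)/(p - 3)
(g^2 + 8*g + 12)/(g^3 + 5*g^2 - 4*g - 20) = (g + 6)/(g^2 + 3*g - 10)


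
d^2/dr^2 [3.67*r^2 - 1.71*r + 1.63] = 7.34000000000000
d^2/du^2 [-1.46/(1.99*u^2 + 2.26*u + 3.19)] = (11.563492*u^2 + 13.132408*u - 1.46*(3.98*u + 2.26)*(7.96*u + 4.52) + 18.536452)/(1.99*u^2 + 2.26*u + 3.19)^3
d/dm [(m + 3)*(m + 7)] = 2*m + 10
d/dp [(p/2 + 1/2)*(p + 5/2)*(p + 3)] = 3*p^2/2 + 13*p/2 + 13/2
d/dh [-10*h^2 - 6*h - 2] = -20*h - 6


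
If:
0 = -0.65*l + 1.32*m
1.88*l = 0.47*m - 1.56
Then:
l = -0.95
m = -0.47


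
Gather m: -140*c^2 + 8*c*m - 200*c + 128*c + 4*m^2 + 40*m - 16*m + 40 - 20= -140*c^2 - 72*c + 4*m^2 + m*(8*c + 24) + 20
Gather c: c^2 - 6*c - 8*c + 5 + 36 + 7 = c^2 - 14*c + 48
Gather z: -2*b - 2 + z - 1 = -2*b + z - 3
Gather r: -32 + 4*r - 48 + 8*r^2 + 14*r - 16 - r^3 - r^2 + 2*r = -r^3 + 7*r^2 + 20*r - 96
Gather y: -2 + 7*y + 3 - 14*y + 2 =3 - 7*y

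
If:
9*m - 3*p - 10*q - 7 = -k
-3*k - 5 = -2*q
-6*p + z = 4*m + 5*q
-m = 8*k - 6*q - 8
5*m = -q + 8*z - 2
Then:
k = -7033/11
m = -6780/11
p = 37090/33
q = -10522/11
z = -5550/11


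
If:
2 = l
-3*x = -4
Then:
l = 2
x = 4/3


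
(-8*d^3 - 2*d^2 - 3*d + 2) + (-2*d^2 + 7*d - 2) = -8*d^3 - 4*d^2 + 4*d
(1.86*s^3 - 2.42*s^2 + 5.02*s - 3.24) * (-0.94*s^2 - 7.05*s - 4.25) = -1.7484*s^5 - 10.8382*s^4 + 4.4372*s^3 - 22.0604*s^2 + 1.50700000000001*s + 13.77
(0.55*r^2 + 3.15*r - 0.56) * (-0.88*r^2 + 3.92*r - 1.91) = -0.484*r^4 - 0.616*r^3 + 11.7903*r^2 - 8.2117*r + 1.0696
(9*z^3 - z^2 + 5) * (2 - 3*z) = -27*z^4 + 21*z^3 - 2*z^2 - 15*z + 10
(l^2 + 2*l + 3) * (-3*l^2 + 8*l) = -3*l^4 + 2*l^3 + 7*l^2 + 24*l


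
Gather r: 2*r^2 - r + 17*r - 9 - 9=2*r^2 + 16*r - 18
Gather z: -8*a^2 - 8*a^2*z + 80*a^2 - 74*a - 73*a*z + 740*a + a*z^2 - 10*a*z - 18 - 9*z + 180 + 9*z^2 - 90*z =72*a^2 + 666*a + z^2*(a + 9) + z*(-8*a^2 - 83*a - 99) + 162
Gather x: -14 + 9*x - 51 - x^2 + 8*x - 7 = -x^2 + 17*x - 72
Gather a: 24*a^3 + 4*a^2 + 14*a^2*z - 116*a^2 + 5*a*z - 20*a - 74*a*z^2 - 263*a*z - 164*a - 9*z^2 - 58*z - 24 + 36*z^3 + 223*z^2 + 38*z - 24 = 24*a^3 + a^2*(14*z - 112) + a*(-74*z^2 - 258*z - 184) + 36*z^3 + 214*z^2 - 20*z - 48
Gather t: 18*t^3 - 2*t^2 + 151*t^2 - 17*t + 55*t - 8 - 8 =18*t^3 + 149*t^2 + 38*t - 16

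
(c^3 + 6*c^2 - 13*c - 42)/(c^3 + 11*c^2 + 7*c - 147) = (c + 2)/(c + 7)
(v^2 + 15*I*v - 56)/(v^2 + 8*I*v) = (v + 7*I)/v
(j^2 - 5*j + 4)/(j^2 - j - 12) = (j - 1)/(j + 3)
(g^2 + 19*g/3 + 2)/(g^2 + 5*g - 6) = (g + 1/3)/(g - 1)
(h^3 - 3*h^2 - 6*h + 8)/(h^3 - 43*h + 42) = (h^2 - 2*h - 8)/(h^2 + h - 42)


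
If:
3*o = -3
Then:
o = -1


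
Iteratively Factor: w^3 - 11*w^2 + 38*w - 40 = (w - 5)*(w^2 - 6*w + 8) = (w - 5)*(w - 2)*(w - 4)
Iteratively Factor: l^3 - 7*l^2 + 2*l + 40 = (l - 5)*(l^2 - 2*l - 8) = (l - 5)*(l - 4)*(l + 2)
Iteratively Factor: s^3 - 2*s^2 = (s)*(s^2 - 2*s) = s*(s - 2)*(s)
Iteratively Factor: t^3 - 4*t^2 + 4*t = (t)*(t^2 - 4*t + 4) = t*(t - 2)*(t - 2)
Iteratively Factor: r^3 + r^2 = (r)*(r^2 + r) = r*(r + 1)*(r)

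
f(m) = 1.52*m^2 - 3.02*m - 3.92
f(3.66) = 5.39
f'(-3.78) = -14.51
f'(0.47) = -1.59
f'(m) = 3.04*m - 3.02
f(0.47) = -5.00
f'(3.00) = 6.10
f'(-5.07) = -18.43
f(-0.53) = -1.89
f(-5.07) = 50.46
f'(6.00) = 15.22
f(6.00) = 32.68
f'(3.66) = 8.11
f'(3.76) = 8.41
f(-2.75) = 15.88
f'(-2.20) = -9.71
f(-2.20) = 10.08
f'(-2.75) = -11.38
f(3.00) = 0.70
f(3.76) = 6.21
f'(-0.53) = -4.63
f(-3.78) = 29.21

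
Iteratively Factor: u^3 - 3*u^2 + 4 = (u - 2)*(u^2 - u - 2) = (u - 2)*(u + 1)*(u - 2)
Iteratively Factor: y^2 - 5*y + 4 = (y - 1)*(y - 4)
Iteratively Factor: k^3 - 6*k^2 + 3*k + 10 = (k + 1)*(k^2 - 7*k + 10) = (k - 2)*(k + 1)*(k - 5)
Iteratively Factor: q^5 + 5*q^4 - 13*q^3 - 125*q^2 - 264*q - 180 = (q + 3)*(q^4 + 2*q^3 - 19*q^2 - 68*q - 60) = (q + 3)^2*(q^3 - q^2 - 16*q - 20) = (q - 5)*(q + 3)^2*(q^2 + 4*q + 4) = (q - 5)*(q + 2)*(q + 3)^2*(q + 2)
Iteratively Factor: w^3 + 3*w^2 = (w + 3)*(w^2) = w*(w + 3)*(w)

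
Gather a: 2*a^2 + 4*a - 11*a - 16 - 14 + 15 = 2*a^2 - 7*a - 15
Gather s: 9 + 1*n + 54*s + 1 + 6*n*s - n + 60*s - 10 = s*(6*n + 114)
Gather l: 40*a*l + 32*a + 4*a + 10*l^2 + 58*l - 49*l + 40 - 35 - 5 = 36*a + 10*l^2 + l*(40*a + 9)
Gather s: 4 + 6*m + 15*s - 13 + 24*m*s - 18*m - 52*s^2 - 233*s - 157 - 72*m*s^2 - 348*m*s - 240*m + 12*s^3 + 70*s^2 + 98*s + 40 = -252*m + 12*s^3 + s^2*(18 - 72*m) + s*(-324*m - 120) - 126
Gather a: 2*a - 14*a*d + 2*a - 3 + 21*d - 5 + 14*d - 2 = a*(4 - 14*d) + 35*d - 10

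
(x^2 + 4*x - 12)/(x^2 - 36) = (x - 2)/(x - 6)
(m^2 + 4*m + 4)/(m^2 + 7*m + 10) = (m + 2)/(m + 5)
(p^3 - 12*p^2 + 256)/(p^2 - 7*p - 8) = (p^2 - 4*p - 32)/(p + 1)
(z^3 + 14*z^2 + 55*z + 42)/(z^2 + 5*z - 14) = (z^2 + 7*z + 6)/(z - 2)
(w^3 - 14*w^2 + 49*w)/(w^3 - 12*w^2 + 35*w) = (w - 7)/(w - 5)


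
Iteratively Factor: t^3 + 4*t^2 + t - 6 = (t + 2)*(t^2 + 2*t - 3) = (t - 1)*(t + 2)*(t + 3)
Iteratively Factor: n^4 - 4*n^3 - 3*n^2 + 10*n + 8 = (n + 1)*(n^3 - 5*n^2 + 2*n + 8) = (n - 2)*(n + 1)*(n^2 - 3*n - 4) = (n - 4)*(n - 2)*(n + 1)*(n + 1)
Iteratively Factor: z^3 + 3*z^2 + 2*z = (z + 1)*(z^2 + 2*z) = z*(z + 1)*(z + 2)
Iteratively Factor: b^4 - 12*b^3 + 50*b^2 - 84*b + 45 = (b - 3)*(b^3 - 9*b^2 + 23*b - 15) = (b - 3)^2*(b^2 - 6*b + 5) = (b - 5)*(b - 3)^2*(b - 1)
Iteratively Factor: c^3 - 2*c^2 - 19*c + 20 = (c - 1)*(c^2 - c - 20) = (c - 5)*(c - 1)*(c + 4)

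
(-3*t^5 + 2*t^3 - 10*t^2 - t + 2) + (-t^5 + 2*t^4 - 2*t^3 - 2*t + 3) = -4*t^5 + 2*t^4 - 10*t^2 - 3*t + 5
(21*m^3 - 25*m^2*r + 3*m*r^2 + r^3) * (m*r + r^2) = 21*m^4*r - 4*m^3*r^2 - 22*m^2*r^3 + 4*m*r^4 + r^5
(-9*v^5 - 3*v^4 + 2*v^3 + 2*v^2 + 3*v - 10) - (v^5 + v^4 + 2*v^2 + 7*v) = -10*v^5 - 4*v^4 + 2*v^3 - 4*v - 10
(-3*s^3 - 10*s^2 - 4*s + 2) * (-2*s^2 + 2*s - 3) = 6*s^5 + 14*s^4 - 3*s^3 + 18*s^2 + 16*s - 6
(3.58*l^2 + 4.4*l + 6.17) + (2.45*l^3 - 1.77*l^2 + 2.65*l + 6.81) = 2.45*l^3 + 1.81*l^2 + 7.05*l + 12.98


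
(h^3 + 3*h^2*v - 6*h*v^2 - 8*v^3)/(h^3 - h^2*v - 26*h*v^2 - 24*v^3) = (-h + 2*v)/(-h + 6*v)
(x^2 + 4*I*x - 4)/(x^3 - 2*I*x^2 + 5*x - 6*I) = (x + 2*I)/(x^2 - 4*I*x - 3)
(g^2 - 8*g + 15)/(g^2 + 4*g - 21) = (g - 5)/(g + 7)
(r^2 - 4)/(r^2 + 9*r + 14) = (r - 2)/(r + 7)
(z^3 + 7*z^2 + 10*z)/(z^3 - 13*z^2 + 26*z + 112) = z*(z + 5)/(z^2 - 15*z + 56)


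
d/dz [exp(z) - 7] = exp(z)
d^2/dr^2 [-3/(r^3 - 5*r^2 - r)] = 6*(r*(3*r - 5)*(-r^2 + 5*r + 1) + (-3*r^2 + 10*r + 1)^2)/(r^3*(-r^2 + 5*r + 1)^3)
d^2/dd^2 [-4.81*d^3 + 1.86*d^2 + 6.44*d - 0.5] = 3.72 - 28.86*d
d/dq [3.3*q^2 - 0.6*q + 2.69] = 6.6*q - 0.6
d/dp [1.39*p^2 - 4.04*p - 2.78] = 2.78*p - 4.04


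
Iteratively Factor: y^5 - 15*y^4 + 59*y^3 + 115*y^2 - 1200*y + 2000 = (y - 5)*(y^4 - 10*y^3 + 9*y^2 + 160*y - 400) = (y - 5)^2*(y^3 - 5*y^2 - 16*y + 80) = (y - 5)^2*(y + 4)*(y^2 - 9*y + 20) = (y - 5)^3*(y + 4)*(y - 4)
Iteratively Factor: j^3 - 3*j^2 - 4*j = (j - 4)*(j^2 + j) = j*(j - 4)*(j + 1)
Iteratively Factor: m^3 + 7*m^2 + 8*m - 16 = (m + 4)*(m^2 + 3*m - 4) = (m - 1)*(m + 4)*(m + 4)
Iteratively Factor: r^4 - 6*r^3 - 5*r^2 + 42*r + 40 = (r + 2)*(r^3 - 8*r^2 + 11*r + 20) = (r - 5)*(r + 2)*(r^2 - 3*r - 4) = (r - 5)*(r - 4)*(r + 2)*(r + 1)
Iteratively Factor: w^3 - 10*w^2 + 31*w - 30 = (w - 3)*(w^2 - 7*w + 10) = (w - 5)*(w - 3)*(w - 2)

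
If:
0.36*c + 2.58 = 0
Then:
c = -7.17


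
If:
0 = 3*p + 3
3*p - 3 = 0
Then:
No Solution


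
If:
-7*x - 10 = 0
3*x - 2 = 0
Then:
No Solution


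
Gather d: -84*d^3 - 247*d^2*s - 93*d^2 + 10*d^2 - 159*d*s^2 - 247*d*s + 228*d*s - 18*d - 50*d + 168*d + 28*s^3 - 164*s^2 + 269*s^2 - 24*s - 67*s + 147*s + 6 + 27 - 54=-84*d^3 + d^2*(-247*s - 83) + d*(-159*s^2 - 19*s + 100) + 28*s^3 + 105*s^2 + 56*s - 21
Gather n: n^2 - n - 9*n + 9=n^2 - 10*n + 9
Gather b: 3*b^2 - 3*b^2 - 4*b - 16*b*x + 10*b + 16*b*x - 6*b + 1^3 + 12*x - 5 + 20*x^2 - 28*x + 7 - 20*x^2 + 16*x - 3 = 0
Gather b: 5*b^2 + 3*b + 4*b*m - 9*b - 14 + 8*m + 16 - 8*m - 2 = 5*b^2 + b*(4*m - 6)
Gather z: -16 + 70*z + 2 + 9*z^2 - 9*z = 9*z^2 + 61*z - 14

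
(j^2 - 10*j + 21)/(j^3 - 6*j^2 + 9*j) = (j - 7)/(j*(j - 3))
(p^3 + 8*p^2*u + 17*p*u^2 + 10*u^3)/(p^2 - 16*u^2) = (p^3 + 8*p^2*u + 17*p*u^2 + 10*u^3)/(p^2 - 16*u^2)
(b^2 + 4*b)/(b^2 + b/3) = 3*(b + 4)/(3*b + 1)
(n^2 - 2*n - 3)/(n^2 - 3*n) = (n + 1)/n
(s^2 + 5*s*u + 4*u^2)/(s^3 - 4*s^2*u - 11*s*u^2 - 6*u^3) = (s + 4*u)/(s^2 - 5*s*u - 6*u^2)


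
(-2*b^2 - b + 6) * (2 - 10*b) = 20*b^3 + 6*b^2 - 62*b + 12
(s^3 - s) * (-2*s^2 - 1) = -2*s^5 + s^3 + s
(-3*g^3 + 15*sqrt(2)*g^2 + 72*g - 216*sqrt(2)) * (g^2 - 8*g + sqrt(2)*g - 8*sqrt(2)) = -3*g^5 + 12*sqrt(2)*g^4 + 24*g^4 - 96*sqrt(2)*g^3 + 102*g^3 - 816*g^2 - 144*sqrt(2)*g^2 - 432*g + 1152*sqrt(2)*g + 3456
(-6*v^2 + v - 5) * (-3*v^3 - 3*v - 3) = 18*v^5 - 3*v^4 + 33*v^3 + 15*v^2 + 12*v + 15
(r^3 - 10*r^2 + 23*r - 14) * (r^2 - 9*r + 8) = r^5 - 19*r^4 + 121*r^3 - 301*r^2 + 310*r - 112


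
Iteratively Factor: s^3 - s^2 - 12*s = (s)*(s^2 - s - 12) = s*(s + 3)*(s - 4)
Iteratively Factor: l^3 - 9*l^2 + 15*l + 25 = (l - 5)*(l^2 - 4*l - 5) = (l - 5)^2*(l + 1)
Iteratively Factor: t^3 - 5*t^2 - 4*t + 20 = (t + 2)*(t^2 - 7*t + 10) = (t - 2)*(t + 2)*(t - 5)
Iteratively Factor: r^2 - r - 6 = (r - 3)*(r + 2)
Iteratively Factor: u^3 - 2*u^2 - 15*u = (u + 3)*(u^2 - 5*u) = (u - 5)*(u + 3)*(u)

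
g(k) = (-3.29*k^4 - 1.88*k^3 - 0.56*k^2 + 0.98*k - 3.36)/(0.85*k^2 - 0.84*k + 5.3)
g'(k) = (0.84 - 1.7*k)*(-3.29*k^4 - 1.88*k^3 - 0.56*k^2 + 0.98*k - 3.36)/(0.85*k^2 - 0.84*k + 5.3)^2 + (-13.16*k^3 - 5.64*k^2 - 1.12*k + 0.98)/(0.85*k^2 - 0.84*k + 5.3) = (-5.593*k^5 + 6.6928*k^4 - 66.5896*k^3 - 30.2546*k^2 - 0.224*k + 2.3716)/(0.7225*k^4 - 1.428*k^3 + 9.7156*k^2 - 8.904*k + 28.09)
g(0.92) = -1.29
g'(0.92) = -2.70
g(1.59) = -5.20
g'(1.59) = -9.53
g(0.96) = -1.40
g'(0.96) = -3.00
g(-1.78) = -3.09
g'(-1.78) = 4.99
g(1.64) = -5.69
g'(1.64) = -10.14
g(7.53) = -241.84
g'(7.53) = -64.73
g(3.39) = -42.08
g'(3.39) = -30.54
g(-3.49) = -22.69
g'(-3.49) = 18.40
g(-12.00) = -472.26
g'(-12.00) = 86.46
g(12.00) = -608.25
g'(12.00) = -99.20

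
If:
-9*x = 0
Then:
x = 0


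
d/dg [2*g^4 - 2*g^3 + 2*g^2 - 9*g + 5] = 8*g^3 - 6*g^2 + 4*g - 9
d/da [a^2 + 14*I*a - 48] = 2*a + 14*I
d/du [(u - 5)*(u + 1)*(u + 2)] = 3*u^2 - 4*u - 13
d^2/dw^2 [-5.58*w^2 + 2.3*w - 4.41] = -11.1600000000000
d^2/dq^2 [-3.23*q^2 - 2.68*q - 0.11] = -6.46000000000000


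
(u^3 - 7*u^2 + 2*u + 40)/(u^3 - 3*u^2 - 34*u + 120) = (u + 2)/(u + 6)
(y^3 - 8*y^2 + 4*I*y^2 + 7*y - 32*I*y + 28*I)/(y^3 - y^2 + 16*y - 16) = (y - 7)/(y - 4*I)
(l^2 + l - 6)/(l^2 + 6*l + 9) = (l - 2)/(l + 3)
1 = 1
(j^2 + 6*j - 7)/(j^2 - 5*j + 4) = (j + 7)/(j - 4)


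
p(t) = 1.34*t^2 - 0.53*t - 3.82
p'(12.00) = 31.63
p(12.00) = 182.78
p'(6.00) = 15.55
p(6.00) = 41.24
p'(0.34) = 0.38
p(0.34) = -3.85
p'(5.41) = 13.97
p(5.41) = 32.53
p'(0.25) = 0.14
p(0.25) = -3.87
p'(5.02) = 12.92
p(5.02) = 27.29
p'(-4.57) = -12.78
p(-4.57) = 26.59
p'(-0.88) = -2.89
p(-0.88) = -2.32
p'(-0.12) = -0.85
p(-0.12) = -3.74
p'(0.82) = 1.67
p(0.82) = -3.35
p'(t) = 2.68*t - 0.53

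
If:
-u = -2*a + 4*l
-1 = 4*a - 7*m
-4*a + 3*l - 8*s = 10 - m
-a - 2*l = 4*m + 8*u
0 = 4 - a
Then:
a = 4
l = 272/105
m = 17/7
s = -79/40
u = -248/105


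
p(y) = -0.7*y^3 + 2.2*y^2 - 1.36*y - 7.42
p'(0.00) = -1.36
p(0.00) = -7.42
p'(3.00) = -7.06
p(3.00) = -10.60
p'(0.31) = -0.20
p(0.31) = -7.65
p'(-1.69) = -14.79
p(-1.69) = 4.54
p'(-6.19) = -109.06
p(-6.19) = 251.32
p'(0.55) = 0.42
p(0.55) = -7.62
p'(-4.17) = -56.22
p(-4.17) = 87.26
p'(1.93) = -0.69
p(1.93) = -6.88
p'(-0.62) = -4.90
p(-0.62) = -5.56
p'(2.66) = -4.51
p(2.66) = -8.65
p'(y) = -2.1*y^2 + 4.4*y - 1.36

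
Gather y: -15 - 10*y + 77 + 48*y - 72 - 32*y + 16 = 6*y + 6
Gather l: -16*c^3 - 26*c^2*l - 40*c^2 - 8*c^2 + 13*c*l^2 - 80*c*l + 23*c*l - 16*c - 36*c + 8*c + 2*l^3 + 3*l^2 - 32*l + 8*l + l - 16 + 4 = -16*c^3 - 48*c^2 - 44*c + 2*l^3 + l^2*(13*c + 3) + l*(-26*c^2 - 57*c - 23) - 12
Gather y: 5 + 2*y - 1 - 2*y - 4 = 0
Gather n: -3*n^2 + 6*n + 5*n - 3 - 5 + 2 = -3*n^2 + 11*n - 6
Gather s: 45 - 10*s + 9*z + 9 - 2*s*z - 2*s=s*(-2*z - 12) + 9*z + 54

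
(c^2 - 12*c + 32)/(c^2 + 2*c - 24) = (c - 8)/(c + 6)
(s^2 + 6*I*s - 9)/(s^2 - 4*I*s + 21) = (s + 3*I)/(s - 7*I)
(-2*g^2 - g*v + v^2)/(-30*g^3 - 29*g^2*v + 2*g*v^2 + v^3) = (-2*g + v)/(-30*g^2 + g*v + v^2)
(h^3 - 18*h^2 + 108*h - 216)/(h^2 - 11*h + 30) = (h^2 - 12*h + 36)/(h - 5)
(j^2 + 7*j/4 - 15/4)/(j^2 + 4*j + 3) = (j - 5/4)/(j + 1)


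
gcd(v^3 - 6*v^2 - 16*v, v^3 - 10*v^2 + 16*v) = v^2 - 8*v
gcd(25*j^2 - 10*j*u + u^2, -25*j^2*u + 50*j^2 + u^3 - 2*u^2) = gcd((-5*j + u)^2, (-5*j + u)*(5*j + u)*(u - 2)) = -5*j + u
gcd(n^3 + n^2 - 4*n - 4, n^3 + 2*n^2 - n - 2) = n^2 + 3*n + 2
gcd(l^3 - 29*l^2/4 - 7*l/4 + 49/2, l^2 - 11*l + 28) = l - 7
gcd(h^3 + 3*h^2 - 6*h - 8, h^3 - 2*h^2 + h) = 1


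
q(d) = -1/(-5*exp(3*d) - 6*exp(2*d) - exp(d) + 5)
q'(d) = -(15*exp(3*d) + 12*exp(2*d) + exp(d))/(-5*exp(3*d) - 6*exp(2*d) - exp(d) + 5)^2 = (-15*exp(2*d) - 12*exp(d) - 1)*exp(d)/(5*exp(3*d) + 6*exp(2*d) + exp(d) - 5)^2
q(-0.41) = -4.30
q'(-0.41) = -191.49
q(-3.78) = -0.20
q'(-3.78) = -0.00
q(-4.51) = -0.20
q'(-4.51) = -0.00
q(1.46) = 0.00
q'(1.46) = -0.01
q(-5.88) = -0.20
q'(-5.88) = -0.00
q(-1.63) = -0.22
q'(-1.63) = -0.04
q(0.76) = 0.01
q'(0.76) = -0.04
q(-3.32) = -0.20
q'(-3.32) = -0.00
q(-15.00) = -0.20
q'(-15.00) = 0.00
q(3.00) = 0.00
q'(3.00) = 0.00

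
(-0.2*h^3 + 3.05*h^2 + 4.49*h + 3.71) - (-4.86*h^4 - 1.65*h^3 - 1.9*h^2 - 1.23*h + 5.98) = 4.86*h^4 + 1.45*h^3 + 4.95*h^2 + 5.72*h - 2.27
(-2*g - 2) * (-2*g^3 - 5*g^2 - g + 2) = 4*g^4 + 14*g^3 + 12*g^2 - 2*g - 4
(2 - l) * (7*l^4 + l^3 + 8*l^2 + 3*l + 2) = -7*l^5 + 13*l^4 - 6*l^3 + 13*l^2 + 4*l + 4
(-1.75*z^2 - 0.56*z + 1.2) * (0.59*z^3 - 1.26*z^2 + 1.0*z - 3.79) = -1.0325*z^5 + 1.8746*z^4 - 0.3364*z^3 + 4.5605*z^2 + 3.3224*z - 4.548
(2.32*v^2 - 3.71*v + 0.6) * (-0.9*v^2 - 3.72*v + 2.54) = -2.088*v^4 - 5.2914*v^3 + 19.154*v^2 - 11.6554*v + 1.524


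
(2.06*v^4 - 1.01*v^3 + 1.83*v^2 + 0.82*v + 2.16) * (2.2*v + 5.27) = 4.532*v^5 + 8.6342*v^4 - 1.2967*v^3 + 11.4481*v^2 + 9.0734*v + 11.3832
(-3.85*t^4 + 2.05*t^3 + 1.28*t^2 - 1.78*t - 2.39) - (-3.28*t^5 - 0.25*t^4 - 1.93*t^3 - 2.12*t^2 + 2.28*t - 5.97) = 3.28*t^5 - 3.6*t^4 + 3.98*t^3 + 3.4*t^2 - 4.06*t + 3.58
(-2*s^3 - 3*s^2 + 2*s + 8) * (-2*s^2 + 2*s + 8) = 4*s^5 + 2*s^4 - 26*s^3 - 36*s^2 + 32*s + 64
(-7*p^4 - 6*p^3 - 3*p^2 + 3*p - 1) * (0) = 0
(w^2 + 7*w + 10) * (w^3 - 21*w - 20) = w^5 + 7*w^4 - 11*w^3 - 167*w^2 - 350*w - 200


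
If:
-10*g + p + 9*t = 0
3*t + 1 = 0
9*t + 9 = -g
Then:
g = -6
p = -57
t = -1/3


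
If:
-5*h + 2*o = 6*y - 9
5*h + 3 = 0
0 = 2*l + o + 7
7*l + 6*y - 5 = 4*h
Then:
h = -3/5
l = 23/15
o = -151/15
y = -61/45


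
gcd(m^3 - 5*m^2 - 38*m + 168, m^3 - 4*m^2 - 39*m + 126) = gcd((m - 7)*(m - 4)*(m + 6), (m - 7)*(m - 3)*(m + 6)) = m^2 - m - 42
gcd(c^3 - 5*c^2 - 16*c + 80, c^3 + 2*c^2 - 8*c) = c + 4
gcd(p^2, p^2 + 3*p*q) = p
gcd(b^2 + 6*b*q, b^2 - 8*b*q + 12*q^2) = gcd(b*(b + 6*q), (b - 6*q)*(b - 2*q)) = 1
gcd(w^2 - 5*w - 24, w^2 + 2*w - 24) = 1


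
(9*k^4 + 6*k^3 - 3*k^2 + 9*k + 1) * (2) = 18*k^4 + 12*k^3 - 6*k^2 + 18*k + 2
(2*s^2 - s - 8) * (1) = 2*s^2 - s - 8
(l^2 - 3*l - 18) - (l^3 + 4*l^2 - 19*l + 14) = -l^3 - 3*l^2 + 16*l - 32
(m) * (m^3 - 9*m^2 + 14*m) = m^4 - 9*m^3 + 14*m^2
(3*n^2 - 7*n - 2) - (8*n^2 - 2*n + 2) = -5*n^2 - 5*n - 4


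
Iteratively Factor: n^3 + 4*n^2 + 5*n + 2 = (n + 1)*(n^2 + 3*n + 2) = (n + 1)^2*(n + 2)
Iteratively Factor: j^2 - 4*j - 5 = (j + 1)*(j - 5)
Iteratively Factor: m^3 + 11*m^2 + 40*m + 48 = (m + 4)*(m^2 + 7*m + 12) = (m + 4)^2*(m + 3)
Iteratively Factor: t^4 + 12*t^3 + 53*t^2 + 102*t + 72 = (t + 3)*(t^3 + 9*t^2 + 26*t + 24) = (t + 3)^2*(t^2 + 6*t + 8) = (t + 2)*(t + 3)^2*(t + 4)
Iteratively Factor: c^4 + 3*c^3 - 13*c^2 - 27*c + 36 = (c + 3)*(c^3 - 13*c + 12) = (c + 3)*(c + 4)*(c^2 - 4*c + 3) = (c - 1)*(c + 3)*(c + 4)*(c - 3)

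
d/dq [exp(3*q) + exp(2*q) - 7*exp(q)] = (3*exp(2*q) + 2*exp(q) - 7)*exp(q)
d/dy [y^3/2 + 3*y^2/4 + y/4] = 3*y^2/2 + 3*y/2 + 1/4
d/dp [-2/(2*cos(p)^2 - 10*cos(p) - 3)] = 4*(5 - 2*cos(p))*sin(p)/(10*cos(p) - cos(2*p) + 2)^2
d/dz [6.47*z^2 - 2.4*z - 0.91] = 12.94*z - 2.4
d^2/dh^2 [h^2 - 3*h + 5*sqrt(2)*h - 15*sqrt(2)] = 2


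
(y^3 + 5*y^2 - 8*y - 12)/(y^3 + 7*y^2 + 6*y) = (y - 2)/y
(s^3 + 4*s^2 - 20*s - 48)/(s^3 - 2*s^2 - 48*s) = (s^2 - 2*s - 8)/(s*(s - 8))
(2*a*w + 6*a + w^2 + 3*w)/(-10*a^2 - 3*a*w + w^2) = (w + 3)/(-5*a + w)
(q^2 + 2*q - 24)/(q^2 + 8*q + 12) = (q - 4)/(q + 2)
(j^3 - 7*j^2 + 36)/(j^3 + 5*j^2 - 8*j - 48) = (j^2 - 4*j - 12)/(j^2 + 8*j + 16)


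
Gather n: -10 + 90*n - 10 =90*n - 20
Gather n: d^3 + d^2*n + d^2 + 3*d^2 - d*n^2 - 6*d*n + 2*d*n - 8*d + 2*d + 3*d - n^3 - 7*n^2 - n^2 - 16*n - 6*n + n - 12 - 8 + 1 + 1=d^3 + 4*d^2 - 3*d - n^3 + n^2*(-d - 8) + n*(d^2 - 4*d - 21) - 18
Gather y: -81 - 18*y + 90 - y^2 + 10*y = -y^2 - 8*y + 9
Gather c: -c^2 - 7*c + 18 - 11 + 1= -c^2 - 7*c + 8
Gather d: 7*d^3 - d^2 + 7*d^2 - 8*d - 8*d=7*d^3 + 6*d^2 - 16*d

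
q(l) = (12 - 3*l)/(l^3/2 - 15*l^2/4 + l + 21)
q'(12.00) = 0.02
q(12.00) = -0.07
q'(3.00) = 0.91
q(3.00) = 0.80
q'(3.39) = 18.09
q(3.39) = 2.37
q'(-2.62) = -2.11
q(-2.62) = -1.21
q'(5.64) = 4.66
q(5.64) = 1.67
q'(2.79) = 0.46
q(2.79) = 0.67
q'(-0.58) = -0.38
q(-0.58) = 0.72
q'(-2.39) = -5.36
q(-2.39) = -1.99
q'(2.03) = 0.09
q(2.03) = 0.50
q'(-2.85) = -1.12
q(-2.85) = -0.86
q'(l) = (12 - 3*l)*(-3*l^2/2 + 15*l/2 - 1)/(l^3/2 - 15*l^2/4 + l + 21)^2 - 3/(l^3/2 - 15*l^2/4 + l + 21)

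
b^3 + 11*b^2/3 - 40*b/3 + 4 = (b - 2)*(b - 1/3)*(b + 6)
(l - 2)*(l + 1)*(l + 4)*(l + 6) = l^4 + 9*l^3 + 12*l^2 - 44*l - 48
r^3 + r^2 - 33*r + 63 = (r - 3)^2*(r + 7)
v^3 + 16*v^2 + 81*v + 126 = (v + 3)*(v + 6)*(v + 7)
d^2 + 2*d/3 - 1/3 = (d - 1/3)*(d + 1)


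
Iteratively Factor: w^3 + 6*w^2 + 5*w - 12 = (w + 4)*(w^2 + 2*w - 3) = (w - 1)*(w + 4)*(w + 3)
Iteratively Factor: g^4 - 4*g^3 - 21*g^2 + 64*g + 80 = (g - 5)*(g^3 + g^2 - 16*g - 16) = (g - 5)*(g - 4)*(g^2 + 5*g + 4) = (g - 5)*(g - 4)*(g + 1)*(g + 4)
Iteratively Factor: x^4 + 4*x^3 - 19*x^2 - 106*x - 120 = (x + 3)*(x^3 + x^2 - 22*x - 40) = (x + 2)*(x + 3)*(x^2 - x - 20) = (x - 5)*(x + 2)*(x + 3)*(x + 4)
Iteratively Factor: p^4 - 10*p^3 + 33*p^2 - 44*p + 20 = (p - 1)*(p^3 - 9*p^2 + 24*p - 20) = (p - 2)*(p - 1)*(p^2 - 7*p + 10) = (p - 5)*(p - 2)*(p - 1)*(p - 2)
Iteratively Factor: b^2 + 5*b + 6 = (b + 3)*(b + 2)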